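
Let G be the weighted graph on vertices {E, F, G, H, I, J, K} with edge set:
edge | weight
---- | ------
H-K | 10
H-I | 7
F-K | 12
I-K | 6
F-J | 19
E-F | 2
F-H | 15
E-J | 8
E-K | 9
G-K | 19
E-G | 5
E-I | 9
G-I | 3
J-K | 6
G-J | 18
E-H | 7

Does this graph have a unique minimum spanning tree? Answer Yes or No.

No

Sort edges by weight, then run Kruskal:
E-F (2): add. Components now {E,F} {G} {H} {I} {J} {K}
G-I (3): add. Components now {E,F} {G,I} {H} {J} {K}
E-G (5): add. Components now {E,F,G,I} {H} {J} {K}
I-K (6): add. Components now {E,F,G,I,K} {H} {J}
J-K (6): add. Components now {E,F,G,I,J,K} {H}
E-H (7): add. Components now {E,F,G,H,I,J,K}
Non-tree edge H-I has weight 7, equal to the heaviest edge on its tree cycle — swapping gives another MST of the same weight. Not unique.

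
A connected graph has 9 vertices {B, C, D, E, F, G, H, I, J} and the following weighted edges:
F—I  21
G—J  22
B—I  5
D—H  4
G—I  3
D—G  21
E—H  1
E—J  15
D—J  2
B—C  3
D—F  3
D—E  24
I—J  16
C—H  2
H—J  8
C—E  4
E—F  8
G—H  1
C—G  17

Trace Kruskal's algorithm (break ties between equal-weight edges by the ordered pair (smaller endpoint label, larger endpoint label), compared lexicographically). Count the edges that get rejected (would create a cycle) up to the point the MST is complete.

Kruskal's algorithm — process edges by increasing weight (ties by edge label):
E—H (1): add — endpoints in different components.
G—H (1): add — endpoints in different components.
C—H (2): add — endpoints in different components.
D—J (2): add — endpoints in different components.
B—C (3): add — endpoints in different components.
D—F (3): add — endpoints in different components.
G—I (3): add — endpoints in different components.
C—E (4): skip — C and E already connected.
D—H (4): add — endpoints in different components.
Edges rejected before the tree was complete: 1.

1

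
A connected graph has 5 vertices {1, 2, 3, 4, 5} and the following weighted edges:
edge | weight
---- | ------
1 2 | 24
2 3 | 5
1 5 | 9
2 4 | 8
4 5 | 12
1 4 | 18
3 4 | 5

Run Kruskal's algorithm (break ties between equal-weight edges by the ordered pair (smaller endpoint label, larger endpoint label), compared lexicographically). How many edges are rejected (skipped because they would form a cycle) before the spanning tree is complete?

Kruskal's algorithm — process edges by increasing weight (ties by edge label):
2 3 (5): add. Components now {1} {2,3} {4} {5}
3 4 (5): add. Components now {1} {2,3,4} {5}
2 4 (8): skip — 2 and 4 already connected.
1 5 (9): add. Components now {1,5} {2,3,4}
4 5 (12): add. Components now {1,2,3,4,5}
Edges rejected before the tree was complete: 1.

1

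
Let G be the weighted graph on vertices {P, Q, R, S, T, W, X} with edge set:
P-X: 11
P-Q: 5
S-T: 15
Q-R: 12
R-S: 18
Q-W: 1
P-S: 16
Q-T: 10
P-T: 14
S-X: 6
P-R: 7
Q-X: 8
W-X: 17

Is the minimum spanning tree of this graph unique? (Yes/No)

Yes

Kruskal's algorithm — process edges by increasing weight (ties by edge label):
Q-W (1): add — endpoints in different components.
P-Q (5): add — endpoints in different components.
S-X (6): add — endpoints in different components.
P-R (7): add — endpoints in different components.
Q-X (8): add — endpoints in different components.
Q-T (10): add — endpoints in different components.
Every non-tree edge has weight strictly greater than the heaviest edge on the tree path between its endpoints, so the MST is unique.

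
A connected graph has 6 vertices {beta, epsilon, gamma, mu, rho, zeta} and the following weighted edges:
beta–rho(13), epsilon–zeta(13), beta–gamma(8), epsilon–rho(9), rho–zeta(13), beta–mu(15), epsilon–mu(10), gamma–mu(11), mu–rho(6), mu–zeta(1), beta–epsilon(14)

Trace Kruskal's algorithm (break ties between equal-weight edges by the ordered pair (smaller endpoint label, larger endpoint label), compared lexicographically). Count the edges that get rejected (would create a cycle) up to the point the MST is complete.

Kruskal's algorithm — process edges by increasing weight (ties by edge label):
mu–zeta (1): add — endpoints in different components.
mu–rho (6): add — endpoints in different components.
beta–gamma (8): add — endpoints in different components.
epsilon–rho (9): add — endpoints in different components.
epsilon–mu (10): skip — mu and epsilon already connected.
gamma–mu (11): add — endpoints in different components.
Edges rejected before the tree was complete: 1.

1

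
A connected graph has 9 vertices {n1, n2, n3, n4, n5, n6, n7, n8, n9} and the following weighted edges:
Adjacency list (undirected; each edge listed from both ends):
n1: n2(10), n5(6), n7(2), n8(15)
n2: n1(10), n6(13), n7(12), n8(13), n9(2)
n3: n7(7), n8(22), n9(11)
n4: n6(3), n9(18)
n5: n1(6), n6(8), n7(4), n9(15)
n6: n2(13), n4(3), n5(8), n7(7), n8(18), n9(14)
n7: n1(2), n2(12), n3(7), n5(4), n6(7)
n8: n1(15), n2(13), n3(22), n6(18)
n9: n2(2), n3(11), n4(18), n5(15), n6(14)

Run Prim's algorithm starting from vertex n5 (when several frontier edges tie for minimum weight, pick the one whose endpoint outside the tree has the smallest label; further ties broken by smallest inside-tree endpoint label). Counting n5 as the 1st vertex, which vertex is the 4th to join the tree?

Prim's algorithm from n5:
Step 1: cheapest edge leaving the tree is n5 n7 (4); add n7.
Step 2: cheapest edge leaving the tree is n1 n7 (2); add n1.
Step 3: cheapest edge leaving the tree is n3 n7 (7); add n3.
Step 4: cheapest edge leaving the tree is n6 n7 (7); add n6.
Step 5: cheapest edge leaving the tree is n4 n6 (3); add n4.
Step 6: cheapest edge leaving the tree is n1 n2 (10); add n2.
Step 7: cheapest edge leaving the tree is n2 n9 (2); add n9.
Step 8: cheapest edge leaving the tree is n2 n8 (13); add n8.
Vertex order: n5, n7, n1, n3, n6, n4, n2, n9, n8. The 4th vertex is n3.

n3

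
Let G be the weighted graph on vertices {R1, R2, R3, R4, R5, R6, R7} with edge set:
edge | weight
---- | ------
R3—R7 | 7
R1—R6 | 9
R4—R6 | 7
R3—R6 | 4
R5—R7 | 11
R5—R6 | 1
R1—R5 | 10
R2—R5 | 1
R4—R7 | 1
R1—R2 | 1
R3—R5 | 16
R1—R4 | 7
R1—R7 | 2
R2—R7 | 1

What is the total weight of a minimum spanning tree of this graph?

Grow the tree from R2 using Prim:
Step 1: frontier [R1—R2 1, R2—R5 1, R2—R7 1] → take R1—R2 (1); add R1.
Step 2: frontier [R1—R7 2, R1—R4 7, R1—R6 9, R1—R5 10, R2—R5 1, R2—R7 1] → take R2—R5 (1); add R5.
Step 3: frontier [R1—R7 2, R1—R4 7, R1—R6 9, R2—R7 1, R5—R6 1, R5—R7 11, R3—R5 16] → take R5—R6 (1); add R6.
Step 4: frontier [R1—R7 2, R1—R4 7, R2—R7 1, R5—R7 11, R3—R5 16, R3—R6 4, R4—R6 7] → take R2—R7 (1); add R7.
Step 5: frontier [R1—R4 7, R3—R5 16, R3—R6 4, R4—R6 7, R4—R7 1, R3—R7 7] → take R4—R7 (1); add R4.
Step 6: frontier [R3—R5 16, R3—R6 4, R3—R7 7] → take R3—R6 (4); add R3.
MST edges: R1—R2, R2—R5, R5—R6, R2—R7, R4—R7, R3—R6; total weight 1+1+1+1+1+4 = 9.

9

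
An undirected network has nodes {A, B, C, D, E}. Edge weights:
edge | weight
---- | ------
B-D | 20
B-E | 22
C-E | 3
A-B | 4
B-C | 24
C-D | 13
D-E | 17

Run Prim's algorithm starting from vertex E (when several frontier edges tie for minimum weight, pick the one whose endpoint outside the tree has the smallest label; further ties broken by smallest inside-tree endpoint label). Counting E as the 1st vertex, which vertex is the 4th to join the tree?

B

Grow the tree from E using Prim:
Step 1: cheapest edge leaving the tree is C-E (3); add C.
Step 2: cheapest edge leaving the tree is C-D (13); add D.
Step 3: cheapest edge leaving the tree is B-D (20); add B.
Step 4: cheapest edge leaving the tree is A-B (4); add A.
Vertex order: E, C, D, B, A. The 4th vertex is B.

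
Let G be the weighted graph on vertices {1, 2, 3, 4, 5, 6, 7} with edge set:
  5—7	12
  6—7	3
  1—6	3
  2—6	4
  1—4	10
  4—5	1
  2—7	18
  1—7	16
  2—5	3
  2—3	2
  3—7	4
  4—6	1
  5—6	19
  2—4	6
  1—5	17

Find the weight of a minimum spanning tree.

Prim, starting at 7.
Step 1: cheapest edge leaving the tree is 6—7 (3); add 6.
Step 2: cheapest edge leaving the tree is 4—6 (1); add 4.
Step 3: cheapest edge leaving the tree is 4—5 (1); add 5.
Step 4: cheapest edge leaving the tree is 1—6 (3); add 1.
Step 5: cheapest edge leaving the tree is 2—5 (3); add 2.
Step 6: cheapest edge leaving the tree is 2—3 (2); add 3.
MST edges: 6—7, 4—6, 4—5, 1—6, 2—5, 2—3; total weight 3+1+1+3+3+2 = 13.

13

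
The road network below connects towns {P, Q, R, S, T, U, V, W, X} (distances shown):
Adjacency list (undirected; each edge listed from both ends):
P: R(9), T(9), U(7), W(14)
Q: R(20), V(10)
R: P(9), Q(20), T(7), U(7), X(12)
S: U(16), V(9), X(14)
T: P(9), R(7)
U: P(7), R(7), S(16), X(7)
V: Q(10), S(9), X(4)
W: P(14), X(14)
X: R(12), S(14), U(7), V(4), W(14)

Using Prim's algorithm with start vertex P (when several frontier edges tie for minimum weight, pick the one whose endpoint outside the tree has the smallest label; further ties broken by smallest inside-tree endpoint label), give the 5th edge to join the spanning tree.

V-X

Grow the tree from P using Prim:
Step 1: cheapest edge leaving the tree is P—U (7); add U.
Step 2: cheapest edge leaving the tree is R—U (7); add R.
Step 3: cheapest edge leaving the tree is R—T (7); add T.
Step 4: cheapest edge leaving the tree is U—X (7); add X.
Step 5: cheapest edge leaving the tree is V—X (4); add V.
Step 6: cheapest edge leaving the tree is S—V (9); add S.
Step 7: cheapest edge leaving the tree is Q—V (10); add Q.
Step 8: cheapest edge leaving the tree is P—W (14); add W.
The 5th edge added is V—X.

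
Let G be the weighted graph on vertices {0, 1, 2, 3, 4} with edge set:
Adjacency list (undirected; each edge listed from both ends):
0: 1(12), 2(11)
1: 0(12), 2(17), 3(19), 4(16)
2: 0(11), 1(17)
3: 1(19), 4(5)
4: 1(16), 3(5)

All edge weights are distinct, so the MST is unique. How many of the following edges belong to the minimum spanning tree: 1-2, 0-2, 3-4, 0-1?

3

Kruskal: consider edges lightest-first.
3-4 (5): add. Components now {0} {1} {2} {3,4}
0-2 (11): add. Components now {0,2} {1} {3,4}
0-1 (12): add. Components now {0,1,2} {3,4}
1-4 (16): add. Components now {0,1,2,3,4}
MST edge set: {3-4, 0-2, 0-1, 1-4}.
Of the listed edges, {0-2, 3-4, 0-1} are in the MST → 3.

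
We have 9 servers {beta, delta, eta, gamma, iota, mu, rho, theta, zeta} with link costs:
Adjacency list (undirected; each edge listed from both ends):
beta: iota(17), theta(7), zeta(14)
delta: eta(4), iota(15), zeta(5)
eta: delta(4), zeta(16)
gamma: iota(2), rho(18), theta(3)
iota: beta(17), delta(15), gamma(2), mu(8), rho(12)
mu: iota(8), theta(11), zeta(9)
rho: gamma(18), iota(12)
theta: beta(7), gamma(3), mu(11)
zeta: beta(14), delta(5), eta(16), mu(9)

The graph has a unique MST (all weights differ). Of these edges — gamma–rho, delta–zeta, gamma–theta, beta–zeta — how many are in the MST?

2

Kruskal's algorithm — process edges by increasing weight (ties by edge label):
gamma–iota (2): add — endpoints in different components.
gamma–theta (3): add — endpoints in different components.
delta–eta (4): add — endpoints in different components.
delta–zeta (5): add — endpoints in different components.
beta–theta (7): add — endpoints in different components.
iota–mu (8): add — endpoints in different components.
mu–zeta (9): add — endpoints in different components.
mu–theta (11): skip — theta and mu already connected.
iota–rho (12): add — endpoints in different components.
MST edge set: {gamma–iota, gamma–theta, delta–eta, delta–zeta, beta–theta, iota–mu, mu–zeta, iota–rho}.
Of the listed edges, {delta–zeta, gamma–theta} are in the MST → 2.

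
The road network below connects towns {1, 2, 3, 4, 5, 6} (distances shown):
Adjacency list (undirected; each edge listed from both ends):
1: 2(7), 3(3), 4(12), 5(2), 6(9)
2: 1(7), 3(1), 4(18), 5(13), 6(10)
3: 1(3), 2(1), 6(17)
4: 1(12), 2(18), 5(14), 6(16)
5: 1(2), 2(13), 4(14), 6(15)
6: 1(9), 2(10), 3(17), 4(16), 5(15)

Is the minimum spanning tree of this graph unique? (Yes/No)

Yes

Sort edges by weight, then run Kruskal:
2-3 (1): add — endpoints in different components.
1-5 (2): add — endpoints in different components.
1-3 (3): add — endpoints in different components.
1-2 (7): skip — 1 and 2 already connected.
1-6 (9): add — endpoints in different components.
2-6 (10): skip — 2 and 6 already connected.
1-4 (12): add — endpoints in different components.
Every non-tree edge has weight strictly greater than the heaviest edge on the tree path between its endpoints, so the MST is unique.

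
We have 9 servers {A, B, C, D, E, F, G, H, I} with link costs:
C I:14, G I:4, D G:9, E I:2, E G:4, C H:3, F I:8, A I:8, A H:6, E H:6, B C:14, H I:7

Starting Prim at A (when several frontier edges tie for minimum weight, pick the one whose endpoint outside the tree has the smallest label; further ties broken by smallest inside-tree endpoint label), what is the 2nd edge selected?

Prim, starting at A.
Step 1: frontier [A H 6, A I 8] → take A H (6); add H.
Step 2: frontier [A I 8, C H 3, E H 6, H I 7] → take C H (3); add C.
Step 3: frontier [A I 8, B C 14, C I 14, E H 6, H I 7] → take E H (6); add E.
Step 4: frontier [A I 8, B C 14, C I 14, E I 2, E G 4, H I 7] → take E I (2); add I.
Step 5: frontier [B C 14, E G 4, G I 4, F I 8] → take E G (4); add G.
Step 6: frontier [B C 14, D G 9, F I 8] → take F I (8); add F.
Step 7: frontier [B C 14, D G 9] → take D G (9); add D.
Step 8: frontier [B C 14] → take B C (14); add B.
The 2nd edge added is C H.

C-H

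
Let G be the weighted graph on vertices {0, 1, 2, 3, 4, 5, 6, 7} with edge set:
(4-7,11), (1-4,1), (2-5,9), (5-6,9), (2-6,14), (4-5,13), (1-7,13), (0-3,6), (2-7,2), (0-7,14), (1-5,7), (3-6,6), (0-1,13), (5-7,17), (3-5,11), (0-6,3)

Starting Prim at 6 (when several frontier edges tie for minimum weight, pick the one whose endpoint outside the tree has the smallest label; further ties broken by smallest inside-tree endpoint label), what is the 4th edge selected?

1-5

Grow the tree from 6 using Prim:
Step 1: cheapest edge leaving the tree is 0-6 (3); add 0.
Step 2: cheapest edge leaving the tree is 0-3 (6); add 3.
Step 3: cheapest edge leaving the tree is 5-6 (9); add 5.
Step 4: cheapest edge leaving the tree is 1-5 (7); add 1.
Step 5: cheapest edge leaving the tree is 1-4 (1); add 4.
Step 6: cheapest edge leaving the tree is 2-5 (9); add 2.
Step 7: cheapest edge leaving the tree is 2-7 (2); add 7.
The 4th edge added is 1-5.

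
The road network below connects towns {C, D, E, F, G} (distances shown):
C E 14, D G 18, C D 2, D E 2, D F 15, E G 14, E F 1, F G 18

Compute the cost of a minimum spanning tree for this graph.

19

Kruskal: consider edges lightest-first.
E F (1): add. Components now {C} {D} {E,F} {G}
C D (2): add. Components now {C,D} {E,F} {G}
D E (2): add. Components now {C,D,E,F} {G}
C E (14): skip — C and E already connected.
E G (14): add. Components now {C,D,E,F,G}
MST edges: E F, C D, D E, E G; total weight 1+2+2+14 = 19.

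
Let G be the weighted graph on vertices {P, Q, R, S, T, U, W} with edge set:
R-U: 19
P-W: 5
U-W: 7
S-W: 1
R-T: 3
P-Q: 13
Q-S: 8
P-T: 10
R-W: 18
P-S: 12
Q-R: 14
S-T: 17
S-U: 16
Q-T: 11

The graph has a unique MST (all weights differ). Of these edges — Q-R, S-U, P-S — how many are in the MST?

Kruskal's algorithm — process edges by increasing weight (ties by edge label):
S-W (1): add — endpoints in different components.
R-T (3): add — endpoints in different components.
P-W (5): add — endpoints in different components.
U-W (7): add — endpoints in different components.
Q-S (8): add — endpoints in different components.
P-T (10): add — endpoints in different components.
MST edge set: {S-W, R-T, P-W, U-W, Q-S, P-T}.
Of the listed edges, {} are in the MST → 0.

0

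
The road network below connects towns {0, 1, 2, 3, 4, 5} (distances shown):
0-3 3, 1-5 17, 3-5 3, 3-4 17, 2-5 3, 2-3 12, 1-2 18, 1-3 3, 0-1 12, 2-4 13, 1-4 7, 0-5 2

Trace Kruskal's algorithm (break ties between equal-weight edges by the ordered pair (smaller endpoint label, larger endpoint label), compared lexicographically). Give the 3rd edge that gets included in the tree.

1-3

Kruskal: consider edges lightest-first.
0-5 (2): add. Components now {0,5} {1} {2} {3} {4}
0-3 (3): add. Components now {0,3,5} {1} {2} {4}
1-3 (3): add. Components now {0,1,3,5} {2} {4}
2-5 (3): add. Components now {0,1,2,3,5} {4}
3-5 (3): skip — 3 and 5 already connected.
1-4 (7): add. Components now {0,1,2,3,4,5}
The 3rd edge added is 1-3.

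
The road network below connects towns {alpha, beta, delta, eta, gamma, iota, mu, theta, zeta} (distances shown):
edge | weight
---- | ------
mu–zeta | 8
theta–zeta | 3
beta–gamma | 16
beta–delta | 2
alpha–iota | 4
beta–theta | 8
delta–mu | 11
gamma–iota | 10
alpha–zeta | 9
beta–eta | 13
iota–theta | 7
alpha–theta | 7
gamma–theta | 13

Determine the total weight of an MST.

Kruskal: consider edges lightest-first.
beta–delta (2): add — endpoints in different components.
theta–zeta (3): add — endpoints in different components.
alpha–iota (4): add — endpoints in different components.
alpha–theta (7): add — endpoints in different components.
iota–theta (7): skip — theta and iota already connected.
beta–theta (8): add — endpoints in different components.
mu–zeta (8): add — endpoints in different components.
alpha–zeta (9): skip — alpha and zeta already connected.
gamma–iota (10): add — endpoints in different components.
delta–mu (11): skip — mu and delta already connected.
beta–eta (13): add — endpoints in different components.
MST edges: beta–delta, theta–zeta, alpha–iota, alpha–theta, beta–theta, mu–zeta, gamma–iota, beta–eta; total weight 2+3+4+7+8+8+10+13 = 55.

55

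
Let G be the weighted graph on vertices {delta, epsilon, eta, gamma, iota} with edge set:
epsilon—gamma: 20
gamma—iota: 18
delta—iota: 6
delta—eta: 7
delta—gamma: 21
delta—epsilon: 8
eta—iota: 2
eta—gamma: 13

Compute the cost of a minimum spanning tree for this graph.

Sort edges by weight, then run Kruskal:
eta—iota (2): add — endpoints in different components.
delta—iota (6): add — endpoints in different components.
delta—eta (7): skip — delta and eta already connected.
delta—epsilon (8): add — endpoints in different components.
eta—gamma (13): add — endpoints in different components.
MST edges: eta—iota, delta—iota, delta—epsilon, eta—gamma; total weight 2+6+8+13 = 29.

29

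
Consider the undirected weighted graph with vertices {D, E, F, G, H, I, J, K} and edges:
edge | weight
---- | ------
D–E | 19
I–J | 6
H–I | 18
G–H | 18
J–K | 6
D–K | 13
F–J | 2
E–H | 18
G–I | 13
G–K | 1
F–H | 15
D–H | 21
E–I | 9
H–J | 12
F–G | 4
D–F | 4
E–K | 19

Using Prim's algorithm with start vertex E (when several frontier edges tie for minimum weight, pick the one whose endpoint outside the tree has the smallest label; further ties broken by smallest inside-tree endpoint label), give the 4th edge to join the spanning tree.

D-F

Prim, starting at E.
Step 1: cheapest edge leaving the tree is E–I (9); add I.
Step 2: cheapest edge leaving the tree is I–J (6); add J.
Step 3: cheapest edge leaving the tree is F–J (2); add F.
Step 4: cheapest edge leaving the tree is D–F (4); add D.
Step 5: cheapest edge leaving the tree is F–G (4); add G.
Step 6: cheapest edge leaving the tree is G–K (1); add K.
Step 7: cheapest edge leaving the tree is H–J (12); add H.
The 4th edge added is D–F.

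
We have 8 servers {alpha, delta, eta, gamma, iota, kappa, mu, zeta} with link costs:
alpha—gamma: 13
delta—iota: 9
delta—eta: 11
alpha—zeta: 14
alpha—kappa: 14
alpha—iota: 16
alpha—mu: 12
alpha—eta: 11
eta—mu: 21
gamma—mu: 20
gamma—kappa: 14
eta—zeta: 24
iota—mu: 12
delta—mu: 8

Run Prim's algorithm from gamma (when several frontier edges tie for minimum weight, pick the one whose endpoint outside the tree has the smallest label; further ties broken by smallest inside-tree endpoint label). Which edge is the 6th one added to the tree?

Prim's algorithm from gamma:
Step 1: frontier [alpha—gamma 13, gamma—kappa 14, gamma—mu 20] → take alpha—gamma (13); add alpha.
Step 2: frontier [alpha—eta 11, alpha—mu 12, alpha—kappa 14, alpha—zeta 14, alpha—iota 16, gamma—kappa 14, gamma—mu 20] → take alpha—eta (11); add eta.
Step 3: frontier [alpha—mu 12, alpha—kappa 14, alpha—zeta 14, alpha—iota 16, delta—eta 11, eta—mu 21, eta—zeta 24, gamma—kappa 14, gamma—mu 20] → take delta—eta (11); add delta.
Step 4: frontier [alpha—mu 12, alpha—kappa 14, alpha—zeta 14, alpha—iota 16, delta—mu 8, delta—iota 9, eta—mu 21, eta—zeta 24, gamma—kappa 14, gamma—mu 20] → take delta—mu (8); add mu.
Step 5: frontier [alpha—kappa 14, alpha—zeta 14, alpha—iota 16, delta—iota 9, eta—zeta 24, gamma—kappa 14, iota—mu 12] → take delta—iota (9); add iota.
Step 6: frontier [alpha—kappa 14, alpha—zeta 14, eta—zeta 24, gamma—kappa 14] → take alpha—kappa (14); add kappa.
Step 7: frontier [alpha—zeta 14, eta—zeta 24] → take alpha—zeta (14); add zeta.
The 6th edge added is alpha—kappa.

alpha-kappa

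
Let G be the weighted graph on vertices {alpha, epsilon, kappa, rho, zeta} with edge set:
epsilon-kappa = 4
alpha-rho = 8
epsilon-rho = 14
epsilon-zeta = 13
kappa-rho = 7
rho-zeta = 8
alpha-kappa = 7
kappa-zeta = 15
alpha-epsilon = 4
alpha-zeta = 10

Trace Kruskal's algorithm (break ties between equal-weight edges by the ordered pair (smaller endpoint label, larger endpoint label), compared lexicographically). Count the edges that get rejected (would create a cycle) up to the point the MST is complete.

Sort edges by weight, then run Kruskal:
alpha-epsilon (4): add. Components now {zeta} {kappa} {alpha,epsilon} {rho}
epsilon-kappa (4): add. Components now {zeta} {alpha,epsilon,kappa} {rho}
alpha-kappa (7): skip — kappa and alpha already connected.
kappa-rho (7): add. Components now {zeta} {alpha,epsilon,kappa,rho}
alpha-rho (8): skip — alpha and rho already connected.
rho-zeta (8): add. Components now {alpha,epsilon,kappa,rho,zeta}
Edges rejected before the tree was complete: 2.

2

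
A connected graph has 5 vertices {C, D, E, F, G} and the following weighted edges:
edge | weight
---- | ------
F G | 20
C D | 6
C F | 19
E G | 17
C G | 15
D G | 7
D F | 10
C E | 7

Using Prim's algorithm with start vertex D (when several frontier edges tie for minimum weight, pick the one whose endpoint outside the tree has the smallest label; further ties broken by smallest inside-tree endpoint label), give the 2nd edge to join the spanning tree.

Prim's algorithm from D:
Step 1: frontier [C D 6, D G 7, D F 10] → take C D (6); add C.
Step 2: frontier [C E 7, C G 15, C F 19, D G 7, D F 10] → take C E (7); add E.
Step 3: frontier [C G 15, C F 19, D G 7, D F 10, E G 17] → take D G (7); add G.
Step 4: frontier [C F 19, D F 10, F G 20] → take D F (10); add F.
The 2nd edge added is C E.

C-E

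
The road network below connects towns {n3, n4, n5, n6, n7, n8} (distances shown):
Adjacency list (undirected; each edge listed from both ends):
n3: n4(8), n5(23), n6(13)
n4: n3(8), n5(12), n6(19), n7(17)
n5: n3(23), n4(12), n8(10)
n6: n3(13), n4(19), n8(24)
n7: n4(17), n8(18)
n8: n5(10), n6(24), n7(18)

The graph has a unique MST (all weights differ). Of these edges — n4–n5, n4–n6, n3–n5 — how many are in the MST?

1

Kruskal: consider edges lightest-first.
n3–n4 (8): add — endpoints in different components.
n5–n8 (10): add — endpoints in different components.
n4–n5 (12): add — endpoints in different components.
n3–n6 (13): add — endpoints in different components.
n4–n7 (17): add — endpoints in different components.
MST edge set: {n3–n4, n5–n8, n4–n5, n3–n6, n4–n7}.
Of the listed edges, {n4–n5} are in the MST → 1.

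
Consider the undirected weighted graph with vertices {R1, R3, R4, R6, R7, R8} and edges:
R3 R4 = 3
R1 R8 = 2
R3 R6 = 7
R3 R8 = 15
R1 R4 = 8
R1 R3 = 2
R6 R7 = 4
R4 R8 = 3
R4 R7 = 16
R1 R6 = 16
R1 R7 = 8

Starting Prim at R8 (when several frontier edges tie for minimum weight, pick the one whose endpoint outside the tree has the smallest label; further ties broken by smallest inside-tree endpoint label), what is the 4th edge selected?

Prim, starting at R8.
Step 1: cheapest edge leaving the tree is R1 R8 (2); add R1.
Step 2: cheapest edge leaving the tree is R1 R3 (2); add R3.
Step 3: cheapest edge leaving the tree is R3 R4 (3); add R4.
Step 4: cheapest edge leaving the tree is R3 R6 (7); add R6.
Step 5: cheapest edge leaving the tree is R6 R7 (4); add R7.
The 4th edge added is R3 R6.

R3-R6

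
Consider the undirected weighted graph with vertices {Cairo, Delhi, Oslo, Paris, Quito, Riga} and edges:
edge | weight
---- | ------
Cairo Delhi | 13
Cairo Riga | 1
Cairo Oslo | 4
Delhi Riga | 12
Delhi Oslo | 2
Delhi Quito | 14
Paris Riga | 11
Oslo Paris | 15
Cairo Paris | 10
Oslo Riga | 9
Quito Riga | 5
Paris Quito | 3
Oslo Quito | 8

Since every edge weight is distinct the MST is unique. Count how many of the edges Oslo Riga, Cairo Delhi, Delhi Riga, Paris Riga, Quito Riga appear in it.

1

Kruskal's algorithm — process edges by increasing weight (ties by edge label):
Cairo Riga (1): add. Components now {Cairo,Riga} {Quito} {Delhi} {Oslo} {Paris}
Delhi Oslo (2): add. Components now {Cairo,Riga} {Quito} {Delhi,Oslo} {Paris}
Paris Quito (3): add. Components now {Cairo,Riga} {Paris,Quito} {Delhi,Oslo}
Cairo Oslo (4): add. Components now {Cairo,Delhi,Oslo,Riga} {Paris,Quito}
Quito Riga (5): add. Components now {Cairo,Delhi,Oslo,Paris,Quito,Riga}
MST edge set: {Cairo Riga, Delhi Oslo, Paris Quito, Cairo Oslo, Quito Riga}.
Of the listed edges, {Quito Riga} are in the MST → 1.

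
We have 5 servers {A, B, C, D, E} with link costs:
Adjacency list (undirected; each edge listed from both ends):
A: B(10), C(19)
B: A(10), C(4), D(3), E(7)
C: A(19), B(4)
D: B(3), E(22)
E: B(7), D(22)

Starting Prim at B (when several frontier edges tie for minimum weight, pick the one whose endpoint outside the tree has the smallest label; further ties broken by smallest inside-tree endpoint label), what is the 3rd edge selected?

B-E

Grow the tree from B using Prim:
Step 1: cheapest edge leaving the tree is B-D (3); add D.
Step 2: cheapest edge leaving the tree is B-C (4); add C.
Step 3: cheapest edge leaving the tree is B-E (7); add E.
Step 4: cheapest edge leaving the tree is A-B (10); add A.
The 3rd edge added is B-E.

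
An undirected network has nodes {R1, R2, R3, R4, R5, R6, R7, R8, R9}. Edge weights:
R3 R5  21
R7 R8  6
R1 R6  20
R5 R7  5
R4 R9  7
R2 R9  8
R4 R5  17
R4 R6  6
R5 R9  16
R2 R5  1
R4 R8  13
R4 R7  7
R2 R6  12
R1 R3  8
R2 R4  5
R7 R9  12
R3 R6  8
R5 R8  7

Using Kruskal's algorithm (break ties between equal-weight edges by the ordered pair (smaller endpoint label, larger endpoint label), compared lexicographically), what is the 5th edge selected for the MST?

Kruskal: consider edges lightest-first.
R2 R5 (1): add — endpoints in different components.
R2 R4 (5): add — endpoints in different components.
R5 R7 (5): add — endpoints in different components.
R4 R6 (6): add — endpoints in different components.
R7 R8 (6): add — endpoints in different components.
R4 R7 (7): skip — R4 and R7 already connected.
R4 R9 (7): add — endpoints in different components.
R5 R8 (7): skip — R8 and R5 already connected.
R1 R3 (8): add — endpoints in different components.
R2 R9 (8): skip — R2 and R9 already connected.
R3 R6 (8): add — endpoints in different components.
The 5th edge added is R7 R8.

R7-R8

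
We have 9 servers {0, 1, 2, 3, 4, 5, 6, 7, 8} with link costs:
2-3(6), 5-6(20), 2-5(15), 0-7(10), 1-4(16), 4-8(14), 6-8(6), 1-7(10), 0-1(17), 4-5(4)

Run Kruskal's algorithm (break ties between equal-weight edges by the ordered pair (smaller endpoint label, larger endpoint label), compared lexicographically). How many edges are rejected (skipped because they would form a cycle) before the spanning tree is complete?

0

Kruskal's algorithm — process edges by increasing weight (ties by edge label):
4-5 (4): add — endpoints in different components.
2-3 (6): add — endpoints in different components.
6-8 (6): add — endpoints in different components.
0-7 (10): add — endpoints in different components.
1-7 (10): add — endpoints in different components.
4-8 (14): add — endpoints in different components.
2-5 (15): add — endpoints in different components.
1-4 (16): add — endpoints in different components.
Edges rejected before the tree was complete: 0.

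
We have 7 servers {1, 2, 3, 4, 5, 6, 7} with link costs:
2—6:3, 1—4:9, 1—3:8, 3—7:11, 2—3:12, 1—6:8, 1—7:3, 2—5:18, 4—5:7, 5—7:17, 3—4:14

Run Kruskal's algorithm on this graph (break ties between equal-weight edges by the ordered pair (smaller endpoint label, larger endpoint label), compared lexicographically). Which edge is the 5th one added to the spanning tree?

1-6

Kruskal: consider edges lightest-first.
1—7 (3): add. Components now {1,7} {2} {3} {4} {5} {6}
2—6 (3): add. Components now {1,7} {2,6} {3} {4} {5}
4—5 (7): add. Components now {1,7} {2,6} {3} {4,5}
1—3 (8): add. Components now {1,3,7} {2,6} {4,5}
1—6 (8): add. Components now {1,2,3,6,7} {4,5}
1—4 (9): add. Components now {1,2,3,4,5,6,7}
The 5th edge added is 1—6.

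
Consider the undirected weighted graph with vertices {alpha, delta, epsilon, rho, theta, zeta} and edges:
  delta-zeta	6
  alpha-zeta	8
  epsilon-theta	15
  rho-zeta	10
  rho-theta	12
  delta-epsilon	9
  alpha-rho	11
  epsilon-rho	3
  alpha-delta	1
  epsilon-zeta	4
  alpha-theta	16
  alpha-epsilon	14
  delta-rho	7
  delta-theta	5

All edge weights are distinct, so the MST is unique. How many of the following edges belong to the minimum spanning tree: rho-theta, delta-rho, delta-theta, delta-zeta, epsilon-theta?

Kruskal: consider edges lightest-first.
alpha-delta (1): add — endpoints in different components.
epsilon-rho (3): add — endpoints in different components.
epsilon-zeta (4): add — endpoints in different components.
delta-theta (5): add — endpoints in different components.
delta-zeta (6): add — endpoints in different components.
MST edge set: {alpha-delta, epsilon-rho, epsilon-zeta, delta-theta, delta-zeta}.
Of the listed edges, {delta-theta, delta-zeta} are in the MST → 2.

2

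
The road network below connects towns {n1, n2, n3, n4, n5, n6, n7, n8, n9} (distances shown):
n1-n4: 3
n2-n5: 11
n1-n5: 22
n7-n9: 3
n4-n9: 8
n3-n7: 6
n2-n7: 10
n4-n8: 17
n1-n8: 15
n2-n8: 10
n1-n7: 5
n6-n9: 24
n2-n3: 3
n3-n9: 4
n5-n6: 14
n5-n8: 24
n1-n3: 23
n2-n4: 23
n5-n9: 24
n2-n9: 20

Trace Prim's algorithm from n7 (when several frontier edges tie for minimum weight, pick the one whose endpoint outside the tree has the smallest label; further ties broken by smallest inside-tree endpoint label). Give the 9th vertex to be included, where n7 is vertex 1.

Prim, starting at n7.
Step 1: cheapest edge leaving the tree is n7-n9 (3); add n9.
Step 2: cheapest edge leaving the tree is n3-n9 (4); add n3.
Step 3: cheapest edge leaving the tree is n2-n3 (3); add n2.
Step 4: cheapest edge leaving the tree is n1-n7 (5); add n1.
Step 5: cheapest edge leaving the tree is n1-n4 (3); add n4.
Step 6: cheapest edge leaving the tree is n2-n8 (10); add n8.
Step 7: cheapest edge leaving the tree is n2-n5 (11); add n5.
Step 8: cheapest edge leaving the tree is n5-n6 (14); add n6.
Vertex order: n7, n9, n3, n2, n1, n4, n8, n5, n6. The 9th vertex is n6.

n6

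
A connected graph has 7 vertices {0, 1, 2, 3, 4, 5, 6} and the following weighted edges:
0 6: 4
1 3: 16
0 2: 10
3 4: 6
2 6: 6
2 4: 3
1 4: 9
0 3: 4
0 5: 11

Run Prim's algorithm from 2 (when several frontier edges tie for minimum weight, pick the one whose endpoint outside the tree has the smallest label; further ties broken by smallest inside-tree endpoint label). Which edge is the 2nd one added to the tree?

3-4

Prim, starting at 2.
Step 1: cheapest edge leaving the tree is 2 4 (3); add 4.
Step 2: cheapest edge leaving the tree is 3 4 (6); add 3.
Step 3: cheapest edge leaving the tree is 0 3 (4); add 0.
Step 4: cheapest edge leaving the tree is 0 6 (4); add 6.
Step 5: cheapest edge leaving the tree is 1 4 (9); add 1.
Step 6: cheapest edge leaving the tree is 0 5 (11); add 5.
The 2nd edge added is 3 4.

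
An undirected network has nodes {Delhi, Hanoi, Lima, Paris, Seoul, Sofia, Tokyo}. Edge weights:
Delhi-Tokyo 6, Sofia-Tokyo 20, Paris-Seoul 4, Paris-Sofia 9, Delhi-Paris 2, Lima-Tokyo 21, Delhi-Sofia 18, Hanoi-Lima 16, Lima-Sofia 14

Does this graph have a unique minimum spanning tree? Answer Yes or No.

Kruskal's algorithm — process edges by increasing weight (ties by edge label):
Delhi-Paris (2): add — endpoints in different components.
Paris-Seoul (4): add — endpoints in different components.
Delhi-Tokyo (6): add — endpoints in different components.
Paris-Sofia (9): add — endpoints in different components.
Lima-Sofia (14): add — endpoints in different components.
Hanoi-Lima (16): add — endpoints in different components.
Every non-tree edge has weight strictly greater than the heaviest edge on the tree path between its endpoints, so the MST is unique.

Yes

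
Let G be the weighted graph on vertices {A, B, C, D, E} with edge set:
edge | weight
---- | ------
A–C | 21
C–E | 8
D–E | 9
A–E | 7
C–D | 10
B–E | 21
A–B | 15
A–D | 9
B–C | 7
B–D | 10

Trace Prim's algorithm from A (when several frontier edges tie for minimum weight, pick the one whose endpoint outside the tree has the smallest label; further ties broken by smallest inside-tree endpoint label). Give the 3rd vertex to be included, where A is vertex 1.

C

Grow the tree from A using Prim:
Step 1: frontier [A–E 7, A–D 9, A–B 15, A–C 21] → take A–E (7); add E.
Step 2: frontier [A–D 9, A–B 15, A–C 21, C–E 8, D–E 9, B–E 21] → take C–E (8); add C.
Step 3: frontier [A–D 9, A–B 15, B–C 7, C–D 10, D–E 9, B–E 21] → take B–C (7); add B.
Step 4: frontier [A–D 9, B–D 10, C–D 10, D–E 9] → take A–D (9); add D.
Vertex order: A, E, C, B, D. The 3rd vertex is C.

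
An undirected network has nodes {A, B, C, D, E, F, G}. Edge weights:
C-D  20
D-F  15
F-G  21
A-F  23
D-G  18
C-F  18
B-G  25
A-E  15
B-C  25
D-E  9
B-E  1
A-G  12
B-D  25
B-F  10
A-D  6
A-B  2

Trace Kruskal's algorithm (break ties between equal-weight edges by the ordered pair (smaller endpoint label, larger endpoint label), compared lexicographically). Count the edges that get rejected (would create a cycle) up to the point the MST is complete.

Sort edges by weight, then run Kruskal:
B-E (1): add — endpoints in different components.
A-B (2): add — endpoints in different components.
A-D (6): add — endpoints in different components.
D-E (9): skip — D and E already connected.
B-F (10): add — endpoints in different components.
A-G (12): add — endpoints in different components.
A-E (15): skip — A and E already connected.
D-F (15): skip — D and F already connected.
C-F (18): add — endpoints in different components.
Edges rejected before the tree was complete: 3.

3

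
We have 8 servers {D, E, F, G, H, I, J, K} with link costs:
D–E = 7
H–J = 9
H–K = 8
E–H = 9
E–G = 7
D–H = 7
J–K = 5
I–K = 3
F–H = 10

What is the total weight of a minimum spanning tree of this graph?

47

Sort edges by weight, then run Kruskal:
I–K (3): add — endpoints in different components.
J–K (5): add — endpoints in different components.
D–E (7): add — endpoints in different components.
D–H (7): add — endpoints in different components.
E–G (7): add — endpoints in different components.
H–K (8): add — endpoints in different components.
E–H (9): skip — E and H already connected.
H–J (9): skip — H and J already connected.
F–H (10): add — endpoints in different components.
MST edges: I–K, J–K, D–E, D–H, E–G, H–K, F–H; total weight 3+5+7+7+7+8+10 = 47.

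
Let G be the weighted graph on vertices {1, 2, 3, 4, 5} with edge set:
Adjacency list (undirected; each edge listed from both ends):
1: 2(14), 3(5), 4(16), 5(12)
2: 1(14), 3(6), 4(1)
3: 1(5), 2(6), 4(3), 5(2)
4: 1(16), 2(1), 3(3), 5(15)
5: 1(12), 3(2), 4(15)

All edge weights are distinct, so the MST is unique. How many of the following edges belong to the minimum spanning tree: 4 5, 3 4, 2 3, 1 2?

Kruskal's algorithm — process edges by increasing weight (ties by edge label):
2 4 (1): add — endpoints in different components.
3 5 (2): add — endpoints in different components.
3 4 (3): add — endpoints in different components.
1 3 (5): add — endpoints in different components.
MST edge set: {2 4, 3 5, 3 4, 1 3}.
Of the listed edges, {3 4} are in the MST → 1.

1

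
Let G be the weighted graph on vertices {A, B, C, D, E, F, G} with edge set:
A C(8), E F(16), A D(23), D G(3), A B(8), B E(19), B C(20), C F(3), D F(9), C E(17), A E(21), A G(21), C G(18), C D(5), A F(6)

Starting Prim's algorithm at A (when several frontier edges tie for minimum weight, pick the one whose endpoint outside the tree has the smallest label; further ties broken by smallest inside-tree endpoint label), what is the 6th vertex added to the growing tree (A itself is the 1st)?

Prim's algorithm from A:
Step 1: cheapest edge leaving the tree is A F (6); add F.
Step 2: cheapest edge leaving the tree is C F (3); add C.
Step 3: cheapest edge leaving the tree is C D (5); add D.
Step 4: cheapest edge leaving the tree is D G (3); add G.
Step 5: cheapest edge leaving the tree is A B (8); add B.
Step 6: cheapest edge leaving the tree is E F (16); add E.
Vertex order: A, F, C, D, G, B, E. The 6th vertex is B.

B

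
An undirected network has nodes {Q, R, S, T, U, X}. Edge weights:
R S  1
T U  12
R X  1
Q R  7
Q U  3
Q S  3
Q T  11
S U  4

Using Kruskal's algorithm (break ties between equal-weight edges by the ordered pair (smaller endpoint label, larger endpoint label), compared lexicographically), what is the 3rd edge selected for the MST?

Q-S

Sort edges by weight, then run Kruskal:
R S (1): add — endpoints in different components.
R X (1): add — endpoints in different components.
Q S (3): add — endpoints in different components.
Q U (3): add — endpoints in different components.
S U (4): skip — S and U already connected.
Q R (7): skip — R and Q already connected.
Q T (11): add — endpoints in different components.
The 3rd edge added is Q S.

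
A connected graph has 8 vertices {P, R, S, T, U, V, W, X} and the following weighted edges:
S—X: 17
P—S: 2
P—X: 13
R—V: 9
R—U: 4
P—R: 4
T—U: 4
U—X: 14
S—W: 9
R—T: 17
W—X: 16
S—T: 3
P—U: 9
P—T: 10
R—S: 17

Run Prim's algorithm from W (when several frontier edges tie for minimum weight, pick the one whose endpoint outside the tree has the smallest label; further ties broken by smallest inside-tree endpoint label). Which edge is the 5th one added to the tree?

Prim's algorithm from W:
Step 1: cheapest edge leaving the tree is S—W (9); add S.
Step 2: cheapest edge leaving the tree is P—S (2); add P.
Step 3: cheapest edge leaving the tree is S—T (3); add T.
Step 4: cheapest edge leaving the tree is P—R (4); add R.
Step 5: cheapest edge leaving the tree is R—U (4); add U.
Step 6: cheapest edge leaving the tree is R—V (9); add V.
Step 7: cheapest edge leaving the tree is P—X (13); add X.
The 5th edge added is R—U.

R-U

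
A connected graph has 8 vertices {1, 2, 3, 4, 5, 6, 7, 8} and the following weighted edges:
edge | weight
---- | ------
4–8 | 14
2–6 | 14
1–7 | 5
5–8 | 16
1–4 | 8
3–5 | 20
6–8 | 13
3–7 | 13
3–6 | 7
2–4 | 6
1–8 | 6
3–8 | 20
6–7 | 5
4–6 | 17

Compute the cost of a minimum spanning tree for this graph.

53

Grow the tree from 5 using Prim:
Step 1: cheapest edge leaving the tree is 5–8 (16); add 8.
Step 2: cheapest edge leaving the tree is 1–8 (6); add 1.
Step 3: cheapest edge leaving the tree is 1–7 (5); add 7.
Step 4: cheapest edge leaving the tree is 6–7 (5); add 6.
Step 5: cheapest edge leaving the tree is 3–6 (7); add 3.
Step 6: cheapest edge leaving the tree is 1–4 (8); add 4.
Step 7: cheapest edge leaving the tree is 2–4 (6); add 2.
MST edges: 5–8, 1–8, 1–7, 6–7, 3–6, 1–4, 2–4; total weight 16+6+5+5+7+8+6 = 53.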